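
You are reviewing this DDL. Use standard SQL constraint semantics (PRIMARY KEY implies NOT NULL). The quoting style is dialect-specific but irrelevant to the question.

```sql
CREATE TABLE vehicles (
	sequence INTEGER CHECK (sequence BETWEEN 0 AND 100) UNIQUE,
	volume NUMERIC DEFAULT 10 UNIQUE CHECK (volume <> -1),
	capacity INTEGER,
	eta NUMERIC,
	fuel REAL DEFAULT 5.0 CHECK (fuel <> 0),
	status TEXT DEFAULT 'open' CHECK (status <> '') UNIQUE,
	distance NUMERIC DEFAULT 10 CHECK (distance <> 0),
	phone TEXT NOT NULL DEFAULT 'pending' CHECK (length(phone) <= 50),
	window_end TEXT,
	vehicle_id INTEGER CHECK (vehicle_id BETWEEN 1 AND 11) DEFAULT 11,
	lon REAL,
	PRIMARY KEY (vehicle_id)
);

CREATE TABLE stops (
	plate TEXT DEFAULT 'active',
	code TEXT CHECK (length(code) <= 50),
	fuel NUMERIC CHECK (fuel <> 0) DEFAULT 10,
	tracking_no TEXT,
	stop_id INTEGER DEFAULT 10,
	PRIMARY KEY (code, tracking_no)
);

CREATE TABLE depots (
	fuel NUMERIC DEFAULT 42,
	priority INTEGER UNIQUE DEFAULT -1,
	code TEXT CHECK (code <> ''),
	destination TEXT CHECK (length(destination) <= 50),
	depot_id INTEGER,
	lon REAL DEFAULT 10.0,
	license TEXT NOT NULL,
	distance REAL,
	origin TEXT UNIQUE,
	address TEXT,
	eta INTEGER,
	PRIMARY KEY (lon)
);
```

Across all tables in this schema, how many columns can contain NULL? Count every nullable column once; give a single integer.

vehicles: 9 nullable (sequence, volume, capacity, eta, fuel, status, distance, window_end, lon — PK (vehicle_id) and explicit NOT NULL columns excluded).
stops: 3 nullable (plate, fuel, stop_id — PK (code, tracking_no) and explicit NOT NULL columns excluded).
depots: 9 nullable (fuel, priority, code, destination, depot_id, distance, origin, address, eta — PK (lon) and explicit NOT NULL columns excluded).
Total: 9 + 3 + 9 = 21.

21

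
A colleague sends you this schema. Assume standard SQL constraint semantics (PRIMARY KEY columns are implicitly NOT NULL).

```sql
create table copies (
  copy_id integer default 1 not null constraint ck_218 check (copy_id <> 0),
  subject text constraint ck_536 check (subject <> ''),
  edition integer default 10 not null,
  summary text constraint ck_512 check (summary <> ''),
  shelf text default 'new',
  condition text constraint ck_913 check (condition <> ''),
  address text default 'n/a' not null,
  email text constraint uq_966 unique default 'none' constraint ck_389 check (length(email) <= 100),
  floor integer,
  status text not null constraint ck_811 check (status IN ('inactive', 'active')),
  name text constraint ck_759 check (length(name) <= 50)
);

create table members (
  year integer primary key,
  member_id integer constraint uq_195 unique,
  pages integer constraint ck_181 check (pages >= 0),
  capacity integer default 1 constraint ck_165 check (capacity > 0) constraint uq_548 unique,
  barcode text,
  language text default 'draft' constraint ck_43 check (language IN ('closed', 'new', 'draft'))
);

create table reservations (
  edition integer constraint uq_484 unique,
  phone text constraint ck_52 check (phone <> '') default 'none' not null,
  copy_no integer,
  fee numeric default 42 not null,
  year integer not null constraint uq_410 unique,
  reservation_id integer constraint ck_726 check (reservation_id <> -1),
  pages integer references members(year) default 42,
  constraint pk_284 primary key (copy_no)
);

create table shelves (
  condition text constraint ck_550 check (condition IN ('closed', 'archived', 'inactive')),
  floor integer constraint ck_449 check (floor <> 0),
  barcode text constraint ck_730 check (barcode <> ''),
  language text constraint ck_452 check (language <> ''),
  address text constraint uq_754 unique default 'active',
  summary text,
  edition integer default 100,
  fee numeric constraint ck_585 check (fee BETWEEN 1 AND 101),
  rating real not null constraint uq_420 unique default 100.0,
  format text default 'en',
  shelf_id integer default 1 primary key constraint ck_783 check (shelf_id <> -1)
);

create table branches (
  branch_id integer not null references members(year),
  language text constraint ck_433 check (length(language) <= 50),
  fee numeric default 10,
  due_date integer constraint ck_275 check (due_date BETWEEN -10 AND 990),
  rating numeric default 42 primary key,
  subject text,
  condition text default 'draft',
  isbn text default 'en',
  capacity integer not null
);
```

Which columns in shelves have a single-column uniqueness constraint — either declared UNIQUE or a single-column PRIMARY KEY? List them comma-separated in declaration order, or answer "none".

address, rating, shelf_id

- condition: no UNIQUE or single-column PK constraint.
- floor: no UNIQUE or single-column PK constraint.
- barcode: no UNIQUE or single-column PK constraint.
- language: no UNIQUE or single-column PK constraint.
- address: declared UNIQUE → unique.
- summary: no UNIQUE or single-column PK constraint.
- edition: no UNIQUE or single-column PK constraint.
- fee: no UNIQUE or single-column PK constraint.
- rating: declared UNIQUE → unique.
- format: no UNIQUE or single-column PK constraint.
- shelf_id: single-column PRIMARY KEY → unique.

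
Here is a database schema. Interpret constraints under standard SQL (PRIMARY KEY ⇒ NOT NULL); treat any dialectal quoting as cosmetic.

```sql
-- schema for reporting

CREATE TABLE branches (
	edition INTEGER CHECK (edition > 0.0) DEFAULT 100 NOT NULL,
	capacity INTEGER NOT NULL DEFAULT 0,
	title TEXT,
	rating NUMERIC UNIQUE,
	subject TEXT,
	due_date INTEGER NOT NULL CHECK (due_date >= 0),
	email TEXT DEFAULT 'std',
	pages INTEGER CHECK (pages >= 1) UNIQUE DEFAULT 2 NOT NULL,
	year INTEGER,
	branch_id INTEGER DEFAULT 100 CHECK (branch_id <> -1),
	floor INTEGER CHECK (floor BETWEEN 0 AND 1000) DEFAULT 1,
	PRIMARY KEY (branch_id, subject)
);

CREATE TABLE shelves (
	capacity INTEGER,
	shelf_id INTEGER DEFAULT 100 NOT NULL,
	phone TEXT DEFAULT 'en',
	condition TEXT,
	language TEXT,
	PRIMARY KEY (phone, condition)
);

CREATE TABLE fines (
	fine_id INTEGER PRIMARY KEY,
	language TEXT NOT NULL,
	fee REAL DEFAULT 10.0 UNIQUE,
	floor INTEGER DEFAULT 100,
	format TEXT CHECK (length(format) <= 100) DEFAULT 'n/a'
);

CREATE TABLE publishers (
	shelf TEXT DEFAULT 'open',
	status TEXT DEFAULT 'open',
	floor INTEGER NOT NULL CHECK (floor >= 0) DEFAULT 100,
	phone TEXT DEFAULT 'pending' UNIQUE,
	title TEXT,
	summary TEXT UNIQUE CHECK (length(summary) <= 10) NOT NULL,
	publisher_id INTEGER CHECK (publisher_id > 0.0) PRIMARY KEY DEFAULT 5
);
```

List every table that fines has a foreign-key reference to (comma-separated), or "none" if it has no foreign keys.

none

No column in fines has a REFERENCES clause.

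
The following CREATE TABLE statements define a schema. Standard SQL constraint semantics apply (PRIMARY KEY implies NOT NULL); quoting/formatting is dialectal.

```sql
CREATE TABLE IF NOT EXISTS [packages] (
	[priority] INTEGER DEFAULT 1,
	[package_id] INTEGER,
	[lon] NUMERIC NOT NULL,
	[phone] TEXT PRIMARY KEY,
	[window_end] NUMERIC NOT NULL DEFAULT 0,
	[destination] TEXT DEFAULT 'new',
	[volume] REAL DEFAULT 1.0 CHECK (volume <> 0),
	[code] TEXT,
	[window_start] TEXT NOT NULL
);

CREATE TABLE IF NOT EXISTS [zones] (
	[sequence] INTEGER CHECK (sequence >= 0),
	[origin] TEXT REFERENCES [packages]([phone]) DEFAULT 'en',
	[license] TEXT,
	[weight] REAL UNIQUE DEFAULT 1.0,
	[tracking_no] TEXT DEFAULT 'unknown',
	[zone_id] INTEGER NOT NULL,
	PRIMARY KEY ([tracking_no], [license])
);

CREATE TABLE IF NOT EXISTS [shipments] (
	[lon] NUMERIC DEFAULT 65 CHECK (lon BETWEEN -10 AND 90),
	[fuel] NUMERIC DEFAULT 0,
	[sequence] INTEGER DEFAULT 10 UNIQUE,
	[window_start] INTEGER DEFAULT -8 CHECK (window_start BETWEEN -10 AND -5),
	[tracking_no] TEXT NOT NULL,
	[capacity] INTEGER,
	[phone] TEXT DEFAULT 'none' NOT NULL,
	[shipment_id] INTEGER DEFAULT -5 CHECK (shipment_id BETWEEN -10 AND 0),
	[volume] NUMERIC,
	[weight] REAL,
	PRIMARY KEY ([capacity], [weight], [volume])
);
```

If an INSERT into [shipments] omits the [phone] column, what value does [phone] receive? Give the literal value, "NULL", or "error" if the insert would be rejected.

phone has an explicit DEFAULT 'none'.
When the column is omitted from an INSERT, that default is used.

'none'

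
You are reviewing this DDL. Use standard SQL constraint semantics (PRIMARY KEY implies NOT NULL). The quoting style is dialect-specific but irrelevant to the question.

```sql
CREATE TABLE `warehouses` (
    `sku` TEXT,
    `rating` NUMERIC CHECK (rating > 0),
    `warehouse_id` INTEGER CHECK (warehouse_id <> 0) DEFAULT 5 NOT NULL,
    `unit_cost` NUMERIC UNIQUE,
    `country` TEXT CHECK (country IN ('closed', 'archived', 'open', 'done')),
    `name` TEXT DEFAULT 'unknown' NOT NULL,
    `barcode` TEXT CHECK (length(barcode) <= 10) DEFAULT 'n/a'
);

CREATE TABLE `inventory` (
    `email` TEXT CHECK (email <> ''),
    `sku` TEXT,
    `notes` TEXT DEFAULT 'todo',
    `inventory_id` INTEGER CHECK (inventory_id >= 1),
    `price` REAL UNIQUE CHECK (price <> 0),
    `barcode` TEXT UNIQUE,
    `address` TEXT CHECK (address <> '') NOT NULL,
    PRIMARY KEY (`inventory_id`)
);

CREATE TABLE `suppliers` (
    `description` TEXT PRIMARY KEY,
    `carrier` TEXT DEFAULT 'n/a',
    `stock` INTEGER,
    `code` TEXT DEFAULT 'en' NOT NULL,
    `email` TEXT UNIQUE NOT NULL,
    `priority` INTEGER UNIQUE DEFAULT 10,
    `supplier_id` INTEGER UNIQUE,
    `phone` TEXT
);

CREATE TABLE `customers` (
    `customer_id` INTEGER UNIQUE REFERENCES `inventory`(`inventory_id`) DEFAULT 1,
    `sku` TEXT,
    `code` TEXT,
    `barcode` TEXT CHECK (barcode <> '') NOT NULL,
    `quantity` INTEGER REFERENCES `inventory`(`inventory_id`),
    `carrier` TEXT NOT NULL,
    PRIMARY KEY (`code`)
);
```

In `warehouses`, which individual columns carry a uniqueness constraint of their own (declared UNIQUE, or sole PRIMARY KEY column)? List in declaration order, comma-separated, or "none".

unit_cost

- sku: no UNIQUE or single-column PK constraint.
- rating: no UNIQUE or single-column PK constraint.
- warehouse_id: no UNIQUE or single-column PK constraint.
- unit_cost: declared UNIQUE → unique.
- country: no UNIQUE or single-column PK constraint.
- name: no UNIQUE or single-column PK constraint.
- barcode: no UNIQUE or single-column PK constraint.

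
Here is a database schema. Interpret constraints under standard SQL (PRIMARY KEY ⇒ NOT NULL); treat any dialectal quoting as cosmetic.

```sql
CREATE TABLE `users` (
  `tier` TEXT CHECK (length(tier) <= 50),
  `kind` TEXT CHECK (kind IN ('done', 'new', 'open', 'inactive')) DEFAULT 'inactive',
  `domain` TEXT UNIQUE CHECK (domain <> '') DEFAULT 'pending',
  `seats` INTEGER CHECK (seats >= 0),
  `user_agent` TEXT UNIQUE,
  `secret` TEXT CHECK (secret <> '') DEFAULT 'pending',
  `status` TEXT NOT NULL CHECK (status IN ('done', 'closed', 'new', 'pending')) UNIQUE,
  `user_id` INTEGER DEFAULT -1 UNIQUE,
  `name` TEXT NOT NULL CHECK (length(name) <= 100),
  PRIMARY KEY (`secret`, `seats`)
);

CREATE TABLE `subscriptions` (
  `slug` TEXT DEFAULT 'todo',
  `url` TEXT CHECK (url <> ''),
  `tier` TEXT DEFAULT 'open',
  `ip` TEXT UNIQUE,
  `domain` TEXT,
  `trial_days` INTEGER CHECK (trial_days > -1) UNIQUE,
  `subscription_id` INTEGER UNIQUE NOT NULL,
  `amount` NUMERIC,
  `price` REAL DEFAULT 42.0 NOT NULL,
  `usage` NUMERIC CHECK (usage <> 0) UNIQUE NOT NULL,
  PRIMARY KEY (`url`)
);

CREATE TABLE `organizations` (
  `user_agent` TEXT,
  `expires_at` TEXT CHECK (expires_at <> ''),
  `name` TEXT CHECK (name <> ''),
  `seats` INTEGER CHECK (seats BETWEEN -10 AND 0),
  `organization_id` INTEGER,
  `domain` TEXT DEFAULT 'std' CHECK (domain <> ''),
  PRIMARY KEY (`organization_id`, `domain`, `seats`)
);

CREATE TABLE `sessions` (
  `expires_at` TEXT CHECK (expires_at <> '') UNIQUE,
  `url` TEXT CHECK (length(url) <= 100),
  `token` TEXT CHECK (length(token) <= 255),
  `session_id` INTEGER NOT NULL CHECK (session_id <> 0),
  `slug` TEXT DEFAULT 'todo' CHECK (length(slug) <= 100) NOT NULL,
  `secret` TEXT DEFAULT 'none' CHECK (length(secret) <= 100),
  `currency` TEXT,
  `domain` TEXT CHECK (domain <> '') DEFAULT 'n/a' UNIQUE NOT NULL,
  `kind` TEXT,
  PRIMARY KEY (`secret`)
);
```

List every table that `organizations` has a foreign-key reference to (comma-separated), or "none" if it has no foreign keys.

No column in organizations has a REFERENCES clause.

none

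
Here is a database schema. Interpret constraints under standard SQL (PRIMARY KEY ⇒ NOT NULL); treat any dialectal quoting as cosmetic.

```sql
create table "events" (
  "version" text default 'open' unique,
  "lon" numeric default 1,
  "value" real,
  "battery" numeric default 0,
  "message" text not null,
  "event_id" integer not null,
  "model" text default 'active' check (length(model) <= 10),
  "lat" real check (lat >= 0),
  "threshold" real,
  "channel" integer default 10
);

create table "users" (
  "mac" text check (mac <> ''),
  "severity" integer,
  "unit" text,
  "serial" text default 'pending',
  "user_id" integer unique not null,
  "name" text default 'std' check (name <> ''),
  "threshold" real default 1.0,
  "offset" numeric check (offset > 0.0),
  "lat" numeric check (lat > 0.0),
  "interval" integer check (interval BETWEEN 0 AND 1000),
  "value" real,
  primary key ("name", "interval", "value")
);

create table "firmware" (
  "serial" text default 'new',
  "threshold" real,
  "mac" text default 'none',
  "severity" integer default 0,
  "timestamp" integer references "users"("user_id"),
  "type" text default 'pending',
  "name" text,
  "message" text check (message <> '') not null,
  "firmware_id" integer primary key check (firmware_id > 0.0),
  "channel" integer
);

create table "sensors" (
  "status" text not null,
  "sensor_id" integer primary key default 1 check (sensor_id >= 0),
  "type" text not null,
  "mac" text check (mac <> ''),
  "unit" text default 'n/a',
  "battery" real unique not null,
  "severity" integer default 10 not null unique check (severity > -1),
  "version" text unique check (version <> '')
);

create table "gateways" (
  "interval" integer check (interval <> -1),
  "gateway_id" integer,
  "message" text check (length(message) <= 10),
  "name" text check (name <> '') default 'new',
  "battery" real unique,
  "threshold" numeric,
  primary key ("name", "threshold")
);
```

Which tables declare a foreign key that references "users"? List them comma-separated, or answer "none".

firmware

- firmware.timestamp references users(user_id).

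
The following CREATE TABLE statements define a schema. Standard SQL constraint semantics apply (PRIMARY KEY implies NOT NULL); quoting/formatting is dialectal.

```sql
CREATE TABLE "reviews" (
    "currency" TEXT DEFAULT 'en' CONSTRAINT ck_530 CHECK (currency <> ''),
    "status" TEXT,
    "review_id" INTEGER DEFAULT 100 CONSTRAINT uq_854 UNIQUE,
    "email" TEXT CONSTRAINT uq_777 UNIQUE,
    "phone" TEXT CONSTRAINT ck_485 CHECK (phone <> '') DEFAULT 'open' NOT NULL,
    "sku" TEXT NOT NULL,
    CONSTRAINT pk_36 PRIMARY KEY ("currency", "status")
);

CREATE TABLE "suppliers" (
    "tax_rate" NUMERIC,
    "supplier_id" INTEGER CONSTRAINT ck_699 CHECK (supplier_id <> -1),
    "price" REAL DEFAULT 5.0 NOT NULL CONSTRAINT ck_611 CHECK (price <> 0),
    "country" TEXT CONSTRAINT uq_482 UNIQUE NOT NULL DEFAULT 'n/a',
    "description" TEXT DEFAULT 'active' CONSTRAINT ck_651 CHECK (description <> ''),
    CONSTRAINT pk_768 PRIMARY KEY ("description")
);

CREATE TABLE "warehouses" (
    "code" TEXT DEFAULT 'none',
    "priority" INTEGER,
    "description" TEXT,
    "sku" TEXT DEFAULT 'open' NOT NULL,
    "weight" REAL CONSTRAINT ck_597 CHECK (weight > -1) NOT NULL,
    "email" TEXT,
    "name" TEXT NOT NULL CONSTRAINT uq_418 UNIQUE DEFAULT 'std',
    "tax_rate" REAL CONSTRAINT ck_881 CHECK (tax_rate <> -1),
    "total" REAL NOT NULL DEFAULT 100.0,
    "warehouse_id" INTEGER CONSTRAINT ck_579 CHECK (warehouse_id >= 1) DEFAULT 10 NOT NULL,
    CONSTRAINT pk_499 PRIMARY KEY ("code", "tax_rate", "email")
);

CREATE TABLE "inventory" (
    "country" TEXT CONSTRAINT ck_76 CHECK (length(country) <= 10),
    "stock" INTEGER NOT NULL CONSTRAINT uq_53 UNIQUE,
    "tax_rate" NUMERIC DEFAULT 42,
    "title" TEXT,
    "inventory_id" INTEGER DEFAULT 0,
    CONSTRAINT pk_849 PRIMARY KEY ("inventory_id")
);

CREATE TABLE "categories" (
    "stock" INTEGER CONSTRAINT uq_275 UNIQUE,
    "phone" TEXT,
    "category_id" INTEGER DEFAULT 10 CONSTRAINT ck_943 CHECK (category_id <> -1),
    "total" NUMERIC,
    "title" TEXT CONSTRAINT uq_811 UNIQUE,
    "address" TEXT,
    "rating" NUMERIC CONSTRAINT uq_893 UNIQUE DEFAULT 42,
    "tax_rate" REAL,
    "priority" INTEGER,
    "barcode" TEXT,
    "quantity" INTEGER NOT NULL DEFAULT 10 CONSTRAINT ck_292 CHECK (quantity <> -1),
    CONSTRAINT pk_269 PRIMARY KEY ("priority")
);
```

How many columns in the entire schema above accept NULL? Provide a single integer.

18

reviews: 2 nullable (review_id, email — PK (currency, status) and explicit NOT NULL columns excluded).
suppliers: 2 nullable (tax_rate, supplier_id — PK (description) and explicit NOT NULL columns excluded).
warehouses: 2 nullable (priority, description — PK (code, tax_rate, email) and explicit NOT NULL columns excluded).
inventory: 3 nullable (country, tax_rate, title — PK (inventory_id) and explicit NOT NULL columns excluded).
categories: 9 nullable (stock, phone, category_id, total, title, address, rating, tax_rate, barcode — PK (priority) and explicit NOT NULL columns excluded).
Total: 2 + 2 + 2 + 3 + 9 = 18.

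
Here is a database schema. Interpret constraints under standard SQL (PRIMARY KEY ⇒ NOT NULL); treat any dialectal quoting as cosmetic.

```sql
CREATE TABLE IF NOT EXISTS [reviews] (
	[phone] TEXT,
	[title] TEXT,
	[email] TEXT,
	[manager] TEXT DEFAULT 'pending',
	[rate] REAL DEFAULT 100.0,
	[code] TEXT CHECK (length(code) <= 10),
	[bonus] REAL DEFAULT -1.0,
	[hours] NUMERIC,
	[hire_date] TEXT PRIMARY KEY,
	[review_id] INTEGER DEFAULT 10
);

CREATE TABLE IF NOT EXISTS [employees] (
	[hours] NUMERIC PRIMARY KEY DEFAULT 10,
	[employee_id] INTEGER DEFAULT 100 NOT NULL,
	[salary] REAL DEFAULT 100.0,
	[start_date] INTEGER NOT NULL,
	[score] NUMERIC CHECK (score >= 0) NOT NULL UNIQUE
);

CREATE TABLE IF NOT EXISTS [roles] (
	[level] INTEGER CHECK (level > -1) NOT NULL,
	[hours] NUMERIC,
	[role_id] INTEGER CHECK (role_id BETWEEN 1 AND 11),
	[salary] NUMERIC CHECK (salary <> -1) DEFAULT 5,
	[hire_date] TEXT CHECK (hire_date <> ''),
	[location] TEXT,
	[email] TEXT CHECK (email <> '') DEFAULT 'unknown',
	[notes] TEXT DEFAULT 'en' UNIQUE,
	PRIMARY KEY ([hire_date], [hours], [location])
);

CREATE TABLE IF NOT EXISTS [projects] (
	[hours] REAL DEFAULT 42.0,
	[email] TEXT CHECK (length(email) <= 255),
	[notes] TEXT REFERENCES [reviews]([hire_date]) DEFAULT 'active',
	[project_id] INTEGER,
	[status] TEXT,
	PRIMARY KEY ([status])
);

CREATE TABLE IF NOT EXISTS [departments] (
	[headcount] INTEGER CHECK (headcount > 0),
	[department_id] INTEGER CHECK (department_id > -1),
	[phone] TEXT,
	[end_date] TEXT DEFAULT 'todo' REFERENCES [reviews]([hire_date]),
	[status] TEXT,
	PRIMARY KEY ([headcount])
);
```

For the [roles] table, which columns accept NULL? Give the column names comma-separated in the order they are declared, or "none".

- level: declared NOT NULL → not nullable.
- hours: part of the PRIMARY KEY, which implies NOT NULL → not nullable.
- role_id: CHECK does not forbid NULL (a CHECK constraint passes when its expression is NULL) → nullable.
- salary: CHECK does not forbid NULL (a CHECK constraint passes when its expression is NULL) → nullable.
- hire_date: part of the PRIMARY KEY, which implies NOT NULL → not nullable.
- location: part of the PRIMARY KEY, which implies NOT NULL → not nullable.
- email: CHECK does not forbid NULL (a CHECK constraint passes when its expression is NULL) → nullable.
- notes: UNIQUE does not imply NOT NULL → nullable.

role_id, salary, email, notes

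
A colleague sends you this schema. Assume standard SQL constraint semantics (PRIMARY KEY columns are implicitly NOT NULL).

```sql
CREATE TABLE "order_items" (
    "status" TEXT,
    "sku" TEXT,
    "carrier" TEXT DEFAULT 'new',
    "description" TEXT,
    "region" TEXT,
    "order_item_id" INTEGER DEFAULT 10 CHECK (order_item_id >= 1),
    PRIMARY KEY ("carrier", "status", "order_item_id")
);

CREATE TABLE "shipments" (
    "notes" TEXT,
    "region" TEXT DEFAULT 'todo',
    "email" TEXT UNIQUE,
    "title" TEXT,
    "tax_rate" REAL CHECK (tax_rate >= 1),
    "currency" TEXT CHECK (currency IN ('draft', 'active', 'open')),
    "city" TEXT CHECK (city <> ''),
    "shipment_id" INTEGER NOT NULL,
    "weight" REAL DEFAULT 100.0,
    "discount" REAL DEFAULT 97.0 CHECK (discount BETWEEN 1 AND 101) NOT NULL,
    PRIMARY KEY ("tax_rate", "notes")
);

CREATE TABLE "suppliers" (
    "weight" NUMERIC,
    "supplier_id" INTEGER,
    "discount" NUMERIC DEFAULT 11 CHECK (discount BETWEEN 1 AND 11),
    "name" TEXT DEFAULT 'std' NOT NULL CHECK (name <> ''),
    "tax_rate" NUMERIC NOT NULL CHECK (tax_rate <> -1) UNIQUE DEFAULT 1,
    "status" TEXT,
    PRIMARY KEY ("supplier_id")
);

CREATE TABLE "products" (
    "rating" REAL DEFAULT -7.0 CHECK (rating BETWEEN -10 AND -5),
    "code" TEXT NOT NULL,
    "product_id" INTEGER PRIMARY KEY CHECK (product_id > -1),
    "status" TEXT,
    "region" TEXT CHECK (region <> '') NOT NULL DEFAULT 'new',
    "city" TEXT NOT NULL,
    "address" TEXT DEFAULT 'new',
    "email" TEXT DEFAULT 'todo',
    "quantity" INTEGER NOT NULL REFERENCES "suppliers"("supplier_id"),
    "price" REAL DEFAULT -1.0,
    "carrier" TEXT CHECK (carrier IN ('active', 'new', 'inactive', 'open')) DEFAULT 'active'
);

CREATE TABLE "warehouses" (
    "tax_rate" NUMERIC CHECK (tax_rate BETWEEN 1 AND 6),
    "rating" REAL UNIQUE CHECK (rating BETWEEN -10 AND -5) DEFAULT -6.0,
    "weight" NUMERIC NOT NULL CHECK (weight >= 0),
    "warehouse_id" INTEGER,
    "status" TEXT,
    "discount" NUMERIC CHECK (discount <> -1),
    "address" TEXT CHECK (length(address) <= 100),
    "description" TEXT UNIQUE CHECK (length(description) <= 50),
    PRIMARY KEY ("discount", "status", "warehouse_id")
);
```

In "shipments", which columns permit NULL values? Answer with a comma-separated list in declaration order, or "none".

- notes: part of the PRIMARY KEY, which implies NOT NULL → not nullable.
- region: DEFAULT only fills an omitted column; an explicit NULL is still allowed → nullable.
- email: UNIQUE does not imply NOT NULL → nullable.
- title: no NOT NULL constraint applies → nullable.
- tax_rate: part of the PRIMARY KEY, which implies NOT NULL → not nullable.
- currency: CHECK does not forbid NULL (a CHECK constraint passes when its expression is NULL) → nullable.
- city: CHECK does not forbid NULL (a CHECK constraint passes when its expression is NULL) → nullable.
- shipment_id: declared NOT NULL → not nullable.
- weight: DEFAULT only fills an omitted column; an explicit NULL is still allowed → nullable.
- discount: declared NOT NULL → not nullable.

region, email, title, currency, city, weight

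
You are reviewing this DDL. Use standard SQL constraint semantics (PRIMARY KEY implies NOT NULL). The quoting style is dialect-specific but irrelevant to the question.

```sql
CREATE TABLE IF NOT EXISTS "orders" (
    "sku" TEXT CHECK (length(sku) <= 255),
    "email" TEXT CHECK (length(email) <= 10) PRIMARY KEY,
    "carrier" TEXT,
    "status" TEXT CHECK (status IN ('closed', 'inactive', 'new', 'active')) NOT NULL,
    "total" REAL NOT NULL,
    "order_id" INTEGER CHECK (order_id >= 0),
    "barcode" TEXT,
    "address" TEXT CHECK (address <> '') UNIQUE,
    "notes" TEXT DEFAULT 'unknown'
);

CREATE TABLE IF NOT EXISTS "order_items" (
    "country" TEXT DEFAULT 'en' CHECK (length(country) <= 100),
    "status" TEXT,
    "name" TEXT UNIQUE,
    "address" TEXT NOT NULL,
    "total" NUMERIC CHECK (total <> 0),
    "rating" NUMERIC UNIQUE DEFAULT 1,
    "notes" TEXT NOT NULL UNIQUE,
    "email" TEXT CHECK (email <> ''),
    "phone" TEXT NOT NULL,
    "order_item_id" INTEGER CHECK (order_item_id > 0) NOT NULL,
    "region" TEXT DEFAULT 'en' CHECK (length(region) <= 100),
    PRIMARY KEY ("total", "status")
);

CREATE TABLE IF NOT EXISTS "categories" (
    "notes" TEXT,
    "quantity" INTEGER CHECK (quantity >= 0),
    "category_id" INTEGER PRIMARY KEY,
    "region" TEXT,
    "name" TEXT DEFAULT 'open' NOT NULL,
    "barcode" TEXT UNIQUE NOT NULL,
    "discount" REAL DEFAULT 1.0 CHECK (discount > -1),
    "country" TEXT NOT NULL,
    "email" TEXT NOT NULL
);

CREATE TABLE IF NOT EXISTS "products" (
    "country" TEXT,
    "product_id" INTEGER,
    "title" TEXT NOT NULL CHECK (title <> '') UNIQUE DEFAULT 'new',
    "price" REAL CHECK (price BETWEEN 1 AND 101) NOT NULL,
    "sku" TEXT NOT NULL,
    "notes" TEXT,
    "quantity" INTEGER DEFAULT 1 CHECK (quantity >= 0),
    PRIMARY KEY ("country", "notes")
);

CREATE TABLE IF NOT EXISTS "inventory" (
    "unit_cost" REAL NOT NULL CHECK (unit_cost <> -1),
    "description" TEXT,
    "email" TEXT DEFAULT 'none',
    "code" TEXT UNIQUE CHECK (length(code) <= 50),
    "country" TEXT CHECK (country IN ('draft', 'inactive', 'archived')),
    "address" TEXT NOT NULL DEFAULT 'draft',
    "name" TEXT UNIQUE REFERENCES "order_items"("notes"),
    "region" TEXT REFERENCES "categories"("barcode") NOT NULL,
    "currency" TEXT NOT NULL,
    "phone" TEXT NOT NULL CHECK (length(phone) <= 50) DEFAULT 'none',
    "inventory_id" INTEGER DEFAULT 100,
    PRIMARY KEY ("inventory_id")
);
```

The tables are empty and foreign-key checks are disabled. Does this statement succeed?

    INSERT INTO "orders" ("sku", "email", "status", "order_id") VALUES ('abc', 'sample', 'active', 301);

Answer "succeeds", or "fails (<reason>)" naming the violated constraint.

fails (NOT NULL on total)

total is omitted from the column list and has no DEFAULT, so it would receive NULL.
But total is declared NOT NULL.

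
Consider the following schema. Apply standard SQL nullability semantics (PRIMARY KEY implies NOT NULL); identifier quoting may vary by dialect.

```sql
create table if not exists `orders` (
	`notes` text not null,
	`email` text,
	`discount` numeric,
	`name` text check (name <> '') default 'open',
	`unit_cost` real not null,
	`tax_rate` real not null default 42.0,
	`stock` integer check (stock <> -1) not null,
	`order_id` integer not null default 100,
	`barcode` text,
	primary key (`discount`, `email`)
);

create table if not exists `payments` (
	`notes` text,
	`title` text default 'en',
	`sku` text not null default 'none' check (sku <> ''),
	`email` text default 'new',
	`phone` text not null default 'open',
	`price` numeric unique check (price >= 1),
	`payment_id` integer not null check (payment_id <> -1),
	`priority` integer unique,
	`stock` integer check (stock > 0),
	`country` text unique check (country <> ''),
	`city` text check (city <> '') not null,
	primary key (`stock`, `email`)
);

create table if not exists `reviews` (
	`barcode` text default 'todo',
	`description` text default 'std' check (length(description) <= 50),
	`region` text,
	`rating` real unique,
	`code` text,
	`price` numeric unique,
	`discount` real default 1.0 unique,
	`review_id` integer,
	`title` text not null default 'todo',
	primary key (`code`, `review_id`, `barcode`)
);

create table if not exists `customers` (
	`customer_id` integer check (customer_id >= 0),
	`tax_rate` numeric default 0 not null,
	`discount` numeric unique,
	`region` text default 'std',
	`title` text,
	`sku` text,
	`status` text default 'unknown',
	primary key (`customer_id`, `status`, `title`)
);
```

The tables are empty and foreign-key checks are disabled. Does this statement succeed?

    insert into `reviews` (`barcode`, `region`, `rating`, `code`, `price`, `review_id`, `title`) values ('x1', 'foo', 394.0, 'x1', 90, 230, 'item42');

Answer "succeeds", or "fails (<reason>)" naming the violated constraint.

NOT NULL columns: barcode is supplied; code is supplied; review_id is supplied; title is supplied.
No constraint is violated.

succeeds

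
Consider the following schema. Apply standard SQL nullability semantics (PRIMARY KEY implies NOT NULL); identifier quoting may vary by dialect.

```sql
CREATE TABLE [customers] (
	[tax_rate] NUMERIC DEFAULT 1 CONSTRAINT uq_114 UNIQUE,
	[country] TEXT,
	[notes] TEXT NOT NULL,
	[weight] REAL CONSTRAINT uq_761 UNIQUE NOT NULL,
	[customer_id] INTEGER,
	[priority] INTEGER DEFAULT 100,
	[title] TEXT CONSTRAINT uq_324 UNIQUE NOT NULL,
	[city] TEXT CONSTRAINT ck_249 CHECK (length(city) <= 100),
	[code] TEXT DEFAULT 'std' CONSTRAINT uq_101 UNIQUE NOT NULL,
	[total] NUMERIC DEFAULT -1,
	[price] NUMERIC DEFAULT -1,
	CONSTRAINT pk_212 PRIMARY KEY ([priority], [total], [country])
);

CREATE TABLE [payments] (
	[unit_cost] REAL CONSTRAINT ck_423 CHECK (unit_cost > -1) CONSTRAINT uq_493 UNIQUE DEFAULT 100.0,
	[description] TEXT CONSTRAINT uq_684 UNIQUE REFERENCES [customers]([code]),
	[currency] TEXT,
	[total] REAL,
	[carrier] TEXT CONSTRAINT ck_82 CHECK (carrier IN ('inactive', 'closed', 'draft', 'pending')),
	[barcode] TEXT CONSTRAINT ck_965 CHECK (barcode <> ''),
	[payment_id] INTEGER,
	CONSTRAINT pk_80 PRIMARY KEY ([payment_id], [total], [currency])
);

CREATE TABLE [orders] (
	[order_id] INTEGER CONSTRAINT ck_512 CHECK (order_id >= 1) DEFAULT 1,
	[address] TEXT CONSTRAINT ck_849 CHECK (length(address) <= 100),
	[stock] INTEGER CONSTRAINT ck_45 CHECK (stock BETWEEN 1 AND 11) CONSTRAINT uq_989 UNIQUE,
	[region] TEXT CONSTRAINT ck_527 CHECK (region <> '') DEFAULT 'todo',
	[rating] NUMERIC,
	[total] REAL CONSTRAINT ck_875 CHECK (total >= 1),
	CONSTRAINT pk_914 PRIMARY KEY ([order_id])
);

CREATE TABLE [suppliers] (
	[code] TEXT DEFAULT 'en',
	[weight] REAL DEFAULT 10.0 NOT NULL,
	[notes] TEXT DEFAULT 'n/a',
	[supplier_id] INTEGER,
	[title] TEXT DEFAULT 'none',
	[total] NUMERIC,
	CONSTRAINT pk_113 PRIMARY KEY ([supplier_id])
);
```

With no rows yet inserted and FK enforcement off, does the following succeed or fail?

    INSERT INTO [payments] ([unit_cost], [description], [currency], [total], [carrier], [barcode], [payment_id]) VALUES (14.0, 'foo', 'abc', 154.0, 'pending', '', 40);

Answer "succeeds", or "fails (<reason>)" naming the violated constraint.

fails (CHECK on barcode)

The value '' for barcode violates CHECK (barcode <> '').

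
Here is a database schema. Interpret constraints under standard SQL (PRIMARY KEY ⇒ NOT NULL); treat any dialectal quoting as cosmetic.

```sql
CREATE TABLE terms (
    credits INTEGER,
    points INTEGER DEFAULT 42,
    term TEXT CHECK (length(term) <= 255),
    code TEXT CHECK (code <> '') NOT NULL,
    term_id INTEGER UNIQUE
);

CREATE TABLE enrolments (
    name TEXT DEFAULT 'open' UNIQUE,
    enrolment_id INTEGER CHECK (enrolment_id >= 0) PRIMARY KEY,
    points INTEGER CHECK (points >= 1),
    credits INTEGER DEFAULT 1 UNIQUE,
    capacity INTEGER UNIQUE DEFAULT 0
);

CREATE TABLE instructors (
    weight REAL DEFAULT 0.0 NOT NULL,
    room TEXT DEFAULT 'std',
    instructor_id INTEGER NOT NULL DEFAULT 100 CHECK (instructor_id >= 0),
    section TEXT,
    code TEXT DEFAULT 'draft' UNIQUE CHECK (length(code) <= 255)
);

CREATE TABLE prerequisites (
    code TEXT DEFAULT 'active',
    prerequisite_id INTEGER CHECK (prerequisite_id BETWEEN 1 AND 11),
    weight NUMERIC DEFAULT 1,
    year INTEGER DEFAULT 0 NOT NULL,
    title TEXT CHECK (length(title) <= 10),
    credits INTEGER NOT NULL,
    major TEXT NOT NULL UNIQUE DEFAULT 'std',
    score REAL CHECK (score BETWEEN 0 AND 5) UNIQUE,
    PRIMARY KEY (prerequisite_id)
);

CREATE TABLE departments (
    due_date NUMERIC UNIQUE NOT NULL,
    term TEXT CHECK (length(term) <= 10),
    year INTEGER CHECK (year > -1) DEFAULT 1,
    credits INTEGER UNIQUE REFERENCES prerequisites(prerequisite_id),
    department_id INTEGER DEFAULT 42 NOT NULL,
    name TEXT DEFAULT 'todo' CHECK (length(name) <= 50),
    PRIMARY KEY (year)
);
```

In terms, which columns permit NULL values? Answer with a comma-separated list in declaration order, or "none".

- credits: no NOT NULL constraint applies → nullable.
- points: DEFAULT only fills an omitted column; an explicit NULL is still allowed → nullable.
- term: CHECK does not forbid NULL (a CHECK constraint passes when its expression is NULL) → nullable.
- code: declared NOT NULL → not nullable.
- term_id: UNIQUE does not imply NOT NULL → nullable.

credits, points, term, term_id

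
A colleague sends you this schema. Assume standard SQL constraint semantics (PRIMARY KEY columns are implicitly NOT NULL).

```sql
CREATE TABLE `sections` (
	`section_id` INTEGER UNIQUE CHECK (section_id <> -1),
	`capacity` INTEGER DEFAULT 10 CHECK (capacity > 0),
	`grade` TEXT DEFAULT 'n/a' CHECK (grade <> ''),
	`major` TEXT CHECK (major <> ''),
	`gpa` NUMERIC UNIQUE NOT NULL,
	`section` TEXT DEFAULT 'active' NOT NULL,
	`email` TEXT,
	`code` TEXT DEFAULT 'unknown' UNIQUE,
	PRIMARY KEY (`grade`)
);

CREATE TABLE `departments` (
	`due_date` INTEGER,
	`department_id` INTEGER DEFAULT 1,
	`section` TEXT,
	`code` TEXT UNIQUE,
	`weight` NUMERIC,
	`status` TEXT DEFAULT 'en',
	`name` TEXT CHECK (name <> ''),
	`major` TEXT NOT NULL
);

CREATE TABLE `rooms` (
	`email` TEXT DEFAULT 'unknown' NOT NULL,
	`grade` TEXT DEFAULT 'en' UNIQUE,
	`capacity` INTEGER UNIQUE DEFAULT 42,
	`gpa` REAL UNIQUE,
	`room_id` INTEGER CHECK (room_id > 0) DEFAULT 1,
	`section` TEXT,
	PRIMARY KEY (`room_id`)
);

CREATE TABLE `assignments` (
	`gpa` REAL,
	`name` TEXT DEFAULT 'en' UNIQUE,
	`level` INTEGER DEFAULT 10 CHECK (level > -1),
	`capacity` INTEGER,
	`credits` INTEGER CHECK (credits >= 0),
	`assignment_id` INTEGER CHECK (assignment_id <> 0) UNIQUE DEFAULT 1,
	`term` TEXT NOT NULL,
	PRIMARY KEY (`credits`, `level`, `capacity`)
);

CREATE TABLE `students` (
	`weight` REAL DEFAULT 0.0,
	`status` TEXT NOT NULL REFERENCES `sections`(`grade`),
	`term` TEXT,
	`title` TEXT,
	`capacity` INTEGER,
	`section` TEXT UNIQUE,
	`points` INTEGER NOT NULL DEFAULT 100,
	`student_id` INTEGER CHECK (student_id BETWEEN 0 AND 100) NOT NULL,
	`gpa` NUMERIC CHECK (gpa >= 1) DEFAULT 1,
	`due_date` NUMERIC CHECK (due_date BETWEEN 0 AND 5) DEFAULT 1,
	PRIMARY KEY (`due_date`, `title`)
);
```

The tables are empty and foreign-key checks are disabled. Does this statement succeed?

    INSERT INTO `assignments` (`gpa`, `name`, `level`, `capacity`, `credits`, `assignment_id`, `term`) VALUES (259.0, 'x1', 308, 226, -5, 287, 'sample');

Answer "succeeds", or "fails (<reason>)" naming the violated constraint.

The value -5 for credits violates CHECK (credits >= 0).

fails (CHECK on credits)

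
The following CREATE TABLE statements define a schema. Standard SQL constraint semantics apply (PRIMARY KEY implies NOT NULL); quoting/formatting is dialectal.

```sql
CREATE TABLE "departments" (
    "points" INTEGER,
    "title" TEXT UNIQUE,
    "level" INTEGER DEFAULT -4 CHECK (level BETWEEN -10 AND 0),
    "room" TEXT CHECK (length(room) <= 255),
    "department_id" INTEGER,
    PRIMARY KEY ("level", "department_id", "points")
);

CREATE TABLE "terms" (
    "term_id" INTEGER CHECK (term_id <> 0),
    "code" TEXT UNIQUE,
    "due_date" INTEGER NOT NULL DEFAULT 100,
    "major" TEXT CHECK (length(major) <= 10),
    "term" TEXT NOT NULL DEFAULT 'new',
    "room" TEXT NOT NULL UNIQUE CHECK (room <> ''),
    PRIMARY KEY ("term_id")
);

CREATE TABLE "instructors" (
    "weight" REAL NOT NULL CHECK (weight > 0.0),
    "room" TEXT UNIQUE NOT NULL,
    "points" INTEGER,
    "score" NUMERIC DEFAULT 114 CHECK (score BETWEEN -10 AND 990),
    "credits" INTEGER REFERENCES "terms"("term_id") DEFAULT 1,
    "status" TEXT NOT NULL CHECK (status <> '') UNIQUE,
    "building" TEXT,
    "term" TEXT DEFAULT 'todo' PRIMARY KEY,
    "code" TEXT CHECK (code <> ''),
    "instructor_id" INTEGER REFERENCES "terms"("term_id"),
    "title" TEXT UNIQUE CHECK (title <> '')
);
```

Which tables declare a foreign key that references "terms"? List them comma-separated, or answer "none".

- instructors.credits references terms(term_id).
- instructors.instructor_id references terms(term_id).

instructors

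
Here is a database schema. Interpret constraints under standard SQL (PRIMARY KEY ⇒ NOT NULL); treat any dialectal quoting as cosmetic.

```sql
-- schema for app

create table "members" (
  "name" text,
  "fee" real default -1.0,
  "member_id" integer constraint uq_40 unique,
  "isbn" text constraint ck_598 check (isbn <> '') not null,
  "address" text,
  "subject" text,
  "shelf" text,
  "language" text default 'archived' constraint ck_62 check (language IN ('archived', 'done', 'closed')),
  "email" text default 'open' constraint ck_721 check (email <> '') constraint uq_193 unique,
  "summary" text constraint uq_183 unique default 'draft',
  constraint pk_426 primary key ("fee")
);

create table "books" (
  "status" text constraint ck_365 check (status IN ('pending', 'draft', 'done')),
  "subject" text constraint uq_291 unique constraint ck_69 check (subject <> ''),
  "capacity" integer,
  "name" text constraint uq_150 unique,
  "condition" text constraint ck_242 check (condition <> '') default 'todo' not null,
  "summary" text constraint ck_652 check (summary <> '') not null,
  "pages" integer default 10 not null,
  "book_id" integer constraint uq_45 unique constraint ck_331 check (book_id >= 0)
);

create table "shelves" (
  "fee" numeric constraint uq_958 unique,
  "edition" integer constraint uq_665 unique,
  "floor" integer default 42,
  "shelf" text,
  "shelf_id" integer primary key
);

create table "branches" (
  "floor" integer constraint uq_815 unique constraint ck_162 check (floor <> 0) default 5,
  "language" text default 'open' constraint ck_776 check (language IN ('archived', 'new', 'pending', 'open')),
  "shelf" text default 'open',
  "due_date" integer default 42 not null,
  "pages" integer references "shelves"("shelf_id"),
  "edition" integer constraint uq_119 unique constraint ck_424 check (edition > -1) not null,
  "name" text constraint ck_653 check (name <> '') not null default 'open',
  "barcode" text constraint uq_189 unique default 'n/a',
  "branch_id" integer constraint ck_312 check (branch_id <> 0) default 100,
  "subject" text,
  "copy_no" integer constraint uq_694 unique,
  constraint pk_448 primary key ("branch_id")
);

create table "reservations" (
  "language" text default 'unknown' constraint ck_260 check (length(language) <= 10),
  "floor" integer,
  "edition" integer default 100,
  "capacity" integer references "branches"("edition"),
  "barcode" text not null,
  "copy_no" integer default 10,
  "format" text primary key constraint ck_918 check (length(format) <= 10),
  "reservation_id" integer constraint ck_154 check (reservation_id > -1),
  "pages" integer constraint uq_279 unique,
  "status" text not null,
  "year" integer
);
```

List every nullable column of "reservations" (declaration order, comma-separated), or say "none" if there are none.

language, floor, edition, capacity, copy_no, reservation_id, pages, year

- language: CHECK does not forbid NULL (a CHECK constraint passes when its expression is NULL) → nullable.
- floor: no NOT NULL constraint applies → nullable.
- edition: DEFAULT only fills an omitted column; an explicit NULL is still allowed → nullable.
- capacity: a foreign key column may be NULL unless separately constrained → nullable.
- barcode: declared NOT NULL → not nullable.
- copy_no: DEFAULT only fills an omitted column; an explicit NULL is still allowed → nullable.
- format: part of the PRIMARY KEY, which implies NOT NULL → not nullable.
- reservation_id: CHECK does not forbid NULL (a CHECK constraint passes when its expression is NULL) → nullable.
- pages: UNIQUE does not imply NOT NULL → nullable.
- status: declared NOT NULL → not nullable.
- year: no NOT NULL constraint applies → nullable.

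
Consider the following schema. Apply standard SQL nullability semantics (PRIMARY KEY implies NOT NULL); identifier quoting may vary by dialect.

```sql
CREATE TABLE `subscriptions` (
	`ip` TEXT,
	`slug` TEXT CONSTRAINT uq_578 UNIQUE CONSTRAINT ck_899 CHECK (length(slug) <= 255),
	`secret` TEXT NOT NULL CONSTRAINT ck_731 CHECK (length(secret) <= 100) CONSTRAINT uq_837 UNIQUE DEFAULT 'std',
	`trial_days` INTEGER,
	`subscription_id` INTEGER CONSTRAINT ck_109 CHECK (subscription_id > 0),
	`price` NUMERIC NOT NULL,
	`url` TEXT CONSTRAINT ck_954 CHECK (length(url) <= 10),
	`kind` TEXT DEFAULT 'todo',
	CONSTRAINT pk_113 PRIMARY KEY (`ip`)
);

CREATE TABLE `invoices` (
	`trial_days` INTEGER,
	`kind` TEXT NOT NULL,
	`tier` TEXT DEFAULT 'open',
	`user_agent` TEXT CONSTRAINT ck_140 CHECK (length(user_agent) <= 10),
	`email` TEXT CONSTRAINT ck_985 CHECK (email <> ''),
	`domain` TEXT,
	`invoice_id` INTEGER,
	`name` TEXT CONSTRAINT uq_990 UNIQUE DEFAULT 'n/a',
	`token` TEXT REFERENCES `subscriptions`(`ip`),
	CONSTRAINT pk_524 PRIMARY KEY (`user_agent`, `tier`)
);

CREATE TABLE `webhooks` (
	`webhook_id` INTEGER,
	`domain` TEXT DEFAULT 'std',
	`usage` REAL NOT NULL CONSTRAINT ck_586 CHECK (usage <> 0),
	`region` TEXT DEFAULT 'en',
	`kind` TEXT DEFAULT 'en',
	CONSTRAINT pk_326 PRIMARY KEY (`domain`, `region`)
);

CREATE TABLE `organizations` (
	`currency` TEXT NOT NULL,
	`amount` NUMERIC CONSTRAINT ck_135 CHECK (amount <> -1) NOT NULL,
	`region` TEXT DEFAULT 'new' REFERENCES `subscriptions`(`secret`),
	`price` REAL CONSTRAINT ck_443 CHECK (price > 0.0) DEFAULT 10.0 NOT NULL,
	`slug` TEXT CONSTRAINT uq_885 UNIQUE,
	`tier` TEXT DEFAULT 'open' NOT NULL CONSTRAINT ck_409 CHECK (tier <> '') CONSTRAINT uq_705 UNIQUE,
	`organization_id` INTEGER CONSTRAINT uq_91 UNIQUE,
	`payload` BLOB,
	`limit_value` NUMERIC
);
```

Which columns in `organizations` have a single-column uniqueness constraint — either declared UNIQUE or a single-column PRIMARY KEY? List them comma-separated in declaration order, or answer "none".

- currency: no UNIQUE or single-column PK constraint.
- amount: no UNIQUE or single-column PK constraint.
- region: no UNIQUE or single-column PK constraint.
- price: no UNIQUE or single-column PK constraint.
- slug: declared UNIQUE → unique.
- tier: declared UNIQUE → unique.
- organization_id: declared UNIQUE → unique.
- payload: no UNIQUE or single-column PK constraint.
- limit_value: no UNIQUE or single-column PK constraint.

slug, tier, organization_id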